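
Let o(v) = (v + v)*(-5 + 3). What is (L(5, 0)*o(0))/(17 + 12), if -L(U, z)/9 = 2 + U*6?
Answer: 0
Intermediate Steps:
L(U, z) = -18 - 54*U (L(U, z) = -9*(2 + U*6) = -9*(2 + 6*U) = -18 - 54*U)
o(v) = -4*v (o(v) = (2*v)*(-2) = -4*v)
(L(5, 0)*o(0))/(17 + 12) = ((-18 - 54*5)*(-4*0))/(17 + 12) = ((-18 - 270)*0)/29 = -288*0*(1/29) = 0*(1/29) = 0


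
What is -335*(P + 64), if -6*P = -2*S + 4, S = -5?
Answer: -61975/3 ≈ -20658.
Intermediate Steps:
P = -7/3 (P = -(-2*(-5) + 4)/6 = -(10 + 4)/6 = -⅙*14 = -7/3 ≈ -2.3333)
-335*(P + 64) = -335*(-7/3 + 64) = -335*185/3 = -61975/3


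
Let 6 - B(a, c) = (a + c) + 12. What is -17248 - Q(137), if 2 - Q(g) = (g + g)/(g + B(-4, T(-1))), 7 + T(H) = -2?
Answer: -1241863/72 ≈ -17248.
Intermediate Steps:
T(H) = -9 (T(H) = -7 - 2 = -9)
B(a, c) = -6 - a - c (B(a, c) = 6 - ((a + c) + 12) = 6 - (12 + a + c) = 6 + (-12 - a - c) = -6 - a - c)
Q(g) = 2 - 2*g/(7 + g) (Q(g) = 2 - (g + g)/(g + (-6 - 1*(-4) - 1*(-9))) = 2 - 2*g/(g + (-6 + 4 + 9)) = 2 - 2*g/(g + 7) = 2 - 2*g/(7 + g))
-17248 - Q(137) = -17248 - 14/(7 + 137) = -17248 - 14/144 = -17248 - 1*7/72 = -17248 - 7/72 = -1241863/72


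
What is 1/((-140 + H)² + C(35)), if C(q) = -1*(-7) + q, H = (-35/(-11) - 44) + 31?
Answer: 121/2720986 ≈ 4.4469e-5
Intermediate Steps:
H = -108/11 (H = (-35*(-1/11) - 44) + 31 = (35/11 - 44) + 31 = -449/11 + 31 = -108/11 ≈ -9.8182)
C(q) = 7 + q
1/((-140 + H)² + C(35)) = 1/((-140 - 108/11)² + (7 + 35)) = 1/((-1648/11)² + 42) = 1/(2715904/121 + 42) = 1/(2720986/121) = 121/2720986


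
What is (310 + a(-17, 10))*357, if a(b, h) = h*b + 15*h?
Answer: 103530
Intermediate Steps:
a(b, h) = 15*h + b*h (a(b, h) = b*h + 15*h = 15*h + b*h)
(310 + a(-17, 10))*357 = (310 + 10*(15 - 17))*357 = (310 + 10*(-2))*357 = (310 - 20)*357 = 290*357 = 103530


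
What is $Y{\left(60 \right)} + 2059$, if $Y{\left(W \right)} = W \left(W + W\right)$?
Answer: $9259$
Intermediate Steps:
$Y{\left(W \right)} = 2 W^{2}$ ($Y{\left(W \right)} = W 2 W = 2 W^{2}$)
$Y{\left(60 \right)} + 2059 = 2 \cdot 60^{2} + 2059 = 2 \cdot 3600 + 2059 = 7200 + 2059 = 9259$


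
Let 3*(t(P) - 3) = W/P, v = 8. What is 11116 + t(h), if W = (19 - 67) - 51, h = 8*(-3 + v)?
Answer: 444727/40 ≈ 11118.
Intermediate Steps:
h = 40 (h = 8*(-3 + 8) = 8*5 = 40)
W = -99 (W = -48 - 51 = -99)
t(P) = 3 - 33/P (t(P) = 3 + (-99/P)/3 = 3 - 33/P)
11116 + t(h) = 11116 + (3 - 33/40) = 11116 + 87/40 = 444727/40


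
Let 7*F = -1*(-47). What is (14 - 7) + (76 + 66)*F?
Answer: 6723/7 ≈ 960.43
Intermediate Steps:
F = 47/7 (F = (-1*(-47))/7 = (1/7)*47 = 47/7 ≈ 6.7143)
(14 - 7) + (76 + 66)*F = (14 - 7) + (76 + 66)*(47/7) = 7 + 142*(47/7) = 7 + 6674/7 = 6723/7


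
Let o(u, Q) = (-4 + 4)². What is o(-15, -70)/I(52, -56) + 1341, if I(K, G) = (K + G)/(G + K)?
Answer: 1341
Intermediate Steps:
o(u, Q) = 0 (o(u, Q) = 0² = 0)
I(K, G) = 1 (I(K, G) = (G + K)/(G + K) = 1)
o(-15, -70)/I(52, -56) + 1341 = 0/1 + 1341 = 0*1 + 1341 = 0 + 1341 = 1341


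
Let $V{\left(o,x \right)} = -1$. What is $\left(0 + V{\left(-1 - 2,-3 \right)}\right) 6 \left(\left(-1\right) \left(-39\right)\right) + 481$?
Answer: $247$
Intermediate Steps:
$\left(0 + V{\left(-1 - 2,-3 \right)}\right) 6 \left(\left(-1\right) \left(-39\right)\right) + 481 = \left(0 - 1\right) 6 \left(\left(-1\right) \left(-39\right)\right) + 481 = \left(-1\right) 6 \cdot 39 + 481 = \left(-6\right) 39 + 481 = -234 + 481 = 247$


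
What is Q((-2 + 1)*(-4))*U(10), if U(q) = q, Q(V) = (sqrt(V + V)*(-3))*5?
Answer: -300*sqrt(2) ≈ -424.26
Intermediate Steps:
Q(V) = -15*sqrt(2)*sqrt(V) (Q(V) = (sqrt(2*V)*(-3))*5 = ((sqrt(2)*sqrt(V))*(-3))*5 = -3*sqrt(2)*sqrt(V)*5 = -15*sqrt(2)*sqrt(V))
Q((-2 + 1)*(-4))*U(10) = -15*sqrt(2)*sqrt((-2 + 1)*(-4))*10 = -15*sqrt(2)*sqrt(-1*(-4))*10 = -15*sqrt(2)*sqrt(4)*10 = -15*sqrt(2)*2*10 = -30*sqrt(2)*10 = -300*sqrt(2)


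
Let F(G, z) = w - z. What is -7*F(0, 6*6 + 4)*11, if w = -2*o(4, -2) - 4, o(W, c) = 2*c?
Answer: 2772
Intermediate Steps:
w = 4 (w = -4*(-2) - 4 = -2*(-4) - 4 = 8 - 4 = 4)
F(G, z) = 4 - z
-7*F(0, 6*6 + 4)*11 = -7*(4 - (6*6 + 4))*11 = -7*(4 - (36 + 4))*11 = -7*(4 - 1*40)*11 = -7*(4 - 40)*11 = -7*(-36)*11 = 252*11 = 2772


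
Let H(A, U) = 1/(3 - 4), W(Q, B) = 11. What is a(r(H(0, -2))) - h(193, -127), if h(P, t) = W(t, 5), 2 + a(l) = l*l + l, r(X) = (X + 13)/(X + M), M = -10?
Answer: -1561/121 ≈ -12.901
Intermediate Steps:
H(A, U) = -1 (H(A, U) = 1/(-1) = -1)
r(X) = (13 + X)/(-10 + X) (r(X) = (X + 13)/(X - 10) = (13 + X)/(-10 + X))
a(l) = -2 + l + l² (a(l) = -2 + (l*l + l) = -2 + (l² + l) = -2 + (l + l²) = -2 + l + l²)
h(P, t) = 11
a(r(H(0, -2))) - h(193, -127) = (-2 + (13 - 1)/(-10 - 1) + ((13 - 1)/(-10 - 1))²) - 1*11 = (-2 + 12/(-11) + (12/(-11))²) - 11 = (-2 - 1/11*12 + (-1/11*12)²) - 11 = (-2 - 12/11 + (-12/11)²) - 11 = (-2 - 12/11 + 144/121) - 11 = -230/121 - 11 = -1561/121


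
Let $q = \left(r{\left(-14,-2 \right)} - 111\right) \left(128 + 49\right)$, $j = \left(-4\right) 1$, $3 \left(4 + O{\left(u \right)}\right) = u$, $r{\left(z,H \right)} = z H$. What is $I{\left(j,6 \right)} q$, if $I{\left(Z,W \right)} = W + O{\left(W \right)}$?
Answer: $-58764$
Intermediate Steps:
$r{\left(z,H \right)} = H z$
$O{\left(u \right)} = -4 + \frac{u}{3}$
$j = -4$
$I{\left(Z,W \right)} = -4 + \frac{4 W}{3}$ ($I{\left(Z,W \right)} = W + \left(-4 + \frac{W}{3}\right) = -4 + \frac{4 W}{3}$)
$q = -14691$ ($q = \left(\left(-2\right) \left(-14\right) - 111\right) \left(128 + 49\right) = \left(28 - 111\right) 177 = \left(-83\right) 177 = -14691$)
$I{\left(j,6 \right)} q = \left(-4 + \frac{4}{3} \cdot 6\right) \left(-14691\right) = \left(-4 + 8\right) \left(-14691\right) = 4 \left(-14691\right) = -58764$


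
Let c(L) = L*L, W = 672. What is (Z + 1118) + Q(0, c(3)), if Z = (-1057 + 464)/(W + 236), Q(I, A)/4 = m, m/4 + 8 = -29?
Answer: 477015/908 ≈ 525.35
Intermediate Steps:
m = -148 (m = -32 + 4*(-29) = -32 - 116 = -148)
c(L) = L²
Q(I, A) = -592 (Q(I, A) = 4*(-148) = -592)
Z = -593/908 (Z = (-1057 + 464)/(672 + 236) = -593/908 ≈ -0.65308)
(Z + 1118) + Q(0, c(3)) = (-593/908 + 1118) - 592 = 1014551/908 - 592 = 477015/908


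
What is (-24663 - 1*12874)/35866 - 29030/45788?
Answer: -344991767/205279051 ≈ -1.6806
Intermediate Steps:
(-24663 - 1*12874)/35866 - 29030/45788 = (-24663 - 12874)*(1/35866) - 29030*1/45788 = -37537*1/35866 - 14515/22894 = -37537/35866 - 14515/22894 = -344991767/205279051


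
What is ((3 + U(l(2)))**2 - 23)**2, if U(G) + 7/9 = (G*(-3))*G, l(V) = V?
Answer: 34586161/6561 ≈ 5271.5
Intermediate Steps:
U(G) = -7/9 - 3*G**2 (U(G) = -7/9 + (G*(-3))*G = -7/9 + (-3*G)*G = -7/9 - 3*G**2)
((3 + U(l(2)))**2 - 23)**2 = ((3 + (-7/9 - 3*2**2))**2 - 23)**2 = ((3 + (-7/9 - 3*4))**2 - 23)**2 = ((3 + (-7/9 - 12))**2 - 23)**2 = ((3 - 115/9)**2 - 23)**2 = ((-88/9)**2 - 23)**2 = (7744/81 - 23)**2 = (5881/81)**2 = 34586161/6561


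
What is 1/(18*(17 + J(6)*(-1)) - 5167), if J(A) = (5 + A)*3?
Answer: -1/5455 ≈ -0.00018332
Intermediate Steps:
J(A) = 15 + 3*A
1/(18*(17 + J(6)*(-1)) - 5167) = 1/(18*(17 + (15 + 3*6)*(-1)) - 5167) = 1/(18*(17 + (15 + 18)*(-1)) - 5167) = 1/(18*(17 + 33*(-1)) - 5167) = 1/(18*(17 - 33) - 5167) = 1/(18*(-16) - 5167) = 1/(-288 - 5167) = 1/(-5455) = -1/5455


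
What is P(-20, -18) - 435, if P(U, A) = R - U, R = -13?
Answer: -428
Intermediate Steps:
P(U, A) = -13 - U
P(-20, -18) - 435 = (-13 - 1*(-20)) - 435 = (-13 + 20) - 435 = 7 - 435 = -428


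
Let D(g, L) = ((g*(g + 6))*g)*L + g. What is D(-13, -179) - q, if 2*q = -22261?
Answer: 445749/2 ≈ 2.2287e+5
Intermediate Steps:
q = -22261/2 (q = (1/2)*(-22261) = -22261/2 ≈ -11131.)
D(g, L) = g + L*g**2*(6 + g) (D(g, L) = ((g*(6 + g))*g)*L + g = (g**2*(6 + g))*L + g = L*g**2*(6 + g) + g = g + L*g**2*(6 + g))
D(-13, -179) - q = -13*(1 - 179*(-13)**2 + 6*(-179)*(-13)) - 1*(-22261/2) = -13*(1 - 179*169 + 13962) + 22261/2 = -13*(1 - 30251 + 13962) + 22261/2 = -13*(-16288) + 22261/2 = 211744 + 22261/2 = 445749/2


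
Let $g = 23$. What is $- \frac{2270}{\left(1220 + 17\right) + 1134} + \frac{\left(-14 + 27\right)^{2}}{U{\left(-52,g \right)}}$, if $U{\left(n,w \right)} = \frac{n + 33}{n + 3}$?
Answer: $\frac{19591121}{45049} \approx 434.88$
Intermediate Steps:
$U{\left(n,w \right)} = \frac{33 + n}{3 + n}$
$- \frac{2270}{\left(1220 + 17\right) + 1134} + \frac{\left(-14 + 27\right)^{2}}{U{\left(-52,g \right)}} = - \frac{2270}{\left(1220 + 17\right) + 1134} + \frac{\left(-14 + 27\right)^{2}}{\frac{1}{3 - 52} \left(33 - 52\right)} = - \frac{2270}{1237 + 1134} + \frac{13^{2}}{\frac{1}{-49} \left(-19\right)} = - \frac{2270}{2371} + \frac{169}{\left(- \frac{1}{49}\right) \left(-19\right)} = \left(-2270\right) \frac{1}{2371} + \frac{169}{\frac{19}{49}} = - \frac{2270}{2371} + 169 \cdot \frac{49}{19} = - \frac{2270}{2371} + \frac{8281}{19} = \frac{19591121}{45049}$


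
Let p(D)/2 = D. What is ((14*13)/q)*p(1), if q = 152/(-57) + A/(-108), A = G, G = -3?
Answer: -13104/95 ≈ -137.94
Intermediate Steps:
A = -3
q = -95/36 (q = 152/(-57) - 3/(-108) = 152*(-1/57) - 3*(-1/108) = -8/3 + 1/36 = -95/36 ≈ -2.6389)
p(D) = 2*D
((14*13)/q)*p(1) = ((14*13)/(-95/36))*(2*1) = (182*(-36/95))*2 = -6552/95*2 = -13104/95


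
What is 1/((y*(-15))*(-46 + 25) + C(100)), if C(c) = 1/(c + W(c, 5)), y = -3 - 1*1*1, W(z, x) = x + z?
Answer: -205/258299 ≈ -0.00079365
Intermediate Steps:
y = -4 (y = -3 - 1*1 = -3 - 1 = -4)
C(c) = 1/(5 + 2*c) (C(c) = 1/(c + (5 + c)) = 1/(5 + 2*c))
1/((y*(-15))*(-46 + 25) + C(100)) = 1/((-4*(-15))*(-46 + 25) + 1/(5 + 2*100)) = 1/(60*(-21) + 1/(5 + 200)) = 1/(-1260 + 1/205) = 1/(-258299/205) = -205/258299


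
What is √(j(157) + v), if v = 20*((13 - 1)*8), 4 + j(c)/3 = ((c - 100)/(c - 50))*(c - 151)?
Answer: 3*√2439386/107 ≈ 43.790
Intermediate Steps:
j(c) = -12 + 3*(-151 + c)*(-100 + c)/(-50 + c) (j(c) = -12 + 3*(((c - 100)/(c - 50))*(c - 151)) = -12 + 3*(((-100 + c)/(-50 + c))*(-151 + c)) = -12 + 3*((-151 + c)*(-100 + c)/(-50 + c)) = -12 + 3*(-151 + c)*(-100 + c)/(-50 + c))
v = 1920 (v = 20*(12*8) = 20*96 = 1920)
√(j(157) + v) = √(3*(15300 + 157² - 255*157)/(-50 + 157) + 1920) = √(3*(15300 + 24649 - 40035)/107 + 1920) = √(3*(1/107)*(-86) + 1920) = √(-258/107 + 1920) = √(205182/107) = 3*√2439386/107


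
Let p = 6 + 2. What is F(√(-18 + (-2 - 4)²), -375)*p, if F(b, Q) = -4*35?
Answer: -1120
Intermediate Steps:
F(b, Q) = -140
p = 8
F(√(-18 + (-2 - 4)²), -375)*p = -140*8 = -1120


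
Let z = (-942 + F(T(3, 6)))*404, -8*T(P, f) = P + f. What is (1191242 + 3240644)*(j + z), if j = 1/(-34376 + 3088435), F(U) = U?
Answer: -5157231487854780779/3054059 ≈ -1.6886e+12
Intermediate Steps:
T(P, f) = -P/8 - f/8 (T(P, f) = -(P + f)/8 = -P/8 - f/8)
z = -762045/2 (z = (-942 + (-⅛*3 - ⅛*6))*404 = (-942 + (-3/8 - ¾))*404 = (-942 - 9/8)*404 = -7545/8*404 = -762045/2 ≈ -3.8102e+5)
j = 1/3054059 ≈ 3.2743e-7
(1191242 + 3240644)*(j + z) = (1191242 + 3240644)*(1/3054059 - 762045/2) = 4431886*(-2327330390653/6108118) = -5157231487854780779/3054059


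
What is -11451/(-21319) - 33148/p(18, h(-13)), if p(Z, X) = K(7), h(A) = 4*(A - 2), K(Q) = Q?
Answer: -706602055/149233 ≈ -4734.9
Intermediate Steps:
h(A) = -8 + 4*A (h(A) = 4*(-2 + A) = -8 + 4*A)
p(Z, X) = 7
-11451/(-21319) - 33148/p(18, h(-13)) = -11451/(-21319) - 33148/7 = -11451*(-1/21319) - 33148*⅐ = 11451/21319 - 33148/7 = -706602055/149233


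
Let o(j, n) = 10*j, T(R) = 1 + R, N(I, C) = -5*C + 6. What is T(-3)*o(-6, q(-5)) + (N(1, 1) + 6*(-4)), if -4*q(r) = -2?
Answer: 97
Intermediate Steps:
N(I, C) = 6 - 5*C
q(r) = ½ (q(r) = -¼*(-2) = ½)
T(-3)*o(-6, q(-5)) + (N(1, 1) + 6*(-4)) = (1 - 3)*(10*(-6)) + ((6 - 5*1) + 6*(-4)) = -2*(-60) + ((6 - 5) - 24) = 120 + (1 - 24) = 120 - 23 = 97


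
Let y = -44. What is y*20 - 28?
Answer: -908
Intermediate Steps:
y*20 - 28 = -44*20 - 28 = -880 - 28 = -908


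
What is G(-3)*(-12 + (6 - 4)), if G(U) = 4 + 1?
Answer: -50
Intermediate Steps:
G(U) = 5
G(-3)*(-12 + (6 - 4)) = 5*(-12 + (6 - 4)) = 5*(-12 + 2) = 5*(-10) = -50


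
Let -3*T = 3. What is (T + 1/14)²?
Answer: 169/196 ≈ 0.86224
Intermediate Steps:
T = -1 (T = -⅓*3 = -1)
(T + 1/14)² = (-1 + 1/14)² = (-13/14)² = 169/196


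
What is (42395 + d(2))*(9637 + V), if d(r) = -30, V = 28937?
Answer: 1634187510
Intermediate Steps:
(42395 + d(2))*(9637 + V) = (42395 - 30)*(9637 + 28937) = 42365*38574 = 1634187510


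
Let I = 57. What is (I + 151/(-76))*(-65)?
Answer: -271765/76 ≈ -3575.9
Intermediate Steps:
(I + 151/(-76))*(-65) = (57 + 151/(-76))*(-65) = (57 + 151*(-1/76))*(-65) = (57 - 151/76)*(-65) = (4181/76)*(-65) = -271765/76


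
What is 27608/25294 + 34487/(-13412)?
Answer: -251017841/169621564 ≈ -1.4799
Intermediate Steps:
27608/25294 + 34487/(-13412) = 27608*(1/25294) + 34487*(-1/13412) = 13804/12647 - 34487/13412 = -251017841/169621564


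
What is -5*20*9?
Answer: -900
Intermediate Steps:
-5*20*9 = -100*9 = -900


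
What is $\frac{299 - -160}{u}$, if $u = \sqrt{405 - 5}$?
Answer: $\frac{459}{20} \approx 22.95$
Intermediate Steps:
$u = 20$ ($u = \sqrt{400} = 20$)
$\frac{299 - -160}{u} = \frac{299 - -160}{20} = \left(299 + 160\right) \frac{1}{20} = 459 \cdot \frac{1}{20} = \frac{459}{20}$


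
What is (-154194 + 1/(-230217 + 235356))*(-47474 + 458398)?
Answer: -325617395989660/5139 ≈ -6.3362e+10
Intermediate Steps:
(-154194 + 1/(-230217 + 235356))*(-47474 + 458398) = (-154194 + 1/5139)*410924 = -792402965/5139*410924 = -325617395989660/5139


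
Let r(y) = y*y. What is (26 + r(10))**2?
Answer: 15876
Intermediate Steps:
r(y) = y**2
(26 + r(10))**2 = (26 + 10**2)**2 = (26 + 100)**2 = 126**2 = 15876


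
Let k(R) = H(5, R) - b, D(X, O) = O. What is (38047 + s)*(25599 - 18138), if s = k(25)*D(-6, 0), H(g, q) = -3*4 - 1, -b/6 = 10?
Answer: 283868667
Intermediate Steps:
b = -60 (b = -6*10 = -60)
H(g, q) = -13 (H(g, q) = -12 - 1 = -13)
k(R) = 47 (k(R) = -13 - 1*(-60) = -13 + 60 = 47)
s = 0 (s = 47*0 = 0)
(38047 + s)*(25599 - 18138) = (38047 + 0)*(25599 - 18138) = 38047*7461 = 283868667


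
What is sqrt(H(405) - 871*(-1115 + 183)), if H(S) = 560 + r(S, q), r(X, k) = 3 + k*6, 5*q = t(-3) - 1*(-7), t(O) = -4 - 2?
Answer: sqrt(20308405)/5 ≈ 901.30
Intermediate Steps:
t(O) = -6
q = 1/5 (q = (-6 - 1*(-7))/5 = (-6 + 7)/5 = (1/5)*1 = 1/5 ≈ 0.20000)
r(X, k) = 3 + 6*k
H(S) = 2821/5 (H(S) = 560 + (3 + 6*(1/5)) = 560 + (3 + 6/5) = 560 + 21/5 = 2821/5)
sqrt(H(405) - 871*(-1115 + 183)) = sqrt(2821/5 - 871*(-1115 + 183)) = sqrt(2821/5 - 871*(-932)) = sqrt(2821/5 + 811772) = sqrt(4061681/5) = sqrt(20308405)/5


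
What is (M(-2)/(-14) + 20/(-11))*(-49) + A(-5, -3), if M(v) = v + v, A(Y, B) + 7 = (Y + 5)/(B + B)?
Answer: 749/11 ≈ 68.091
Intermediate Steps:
A(Y, B) = -7 + (5 + Y)/(2*B) (A(Y, B) = -7 + (Y + 5)/(B + B) = -7 + (5 + Y)/((2*B)) = -7 + (5 + Y)*(1/(2*B)) = -7 + (5 + Y)/(2*B))
M(v) = 2*v
(M(-2)/(-14) + 20/(-11))*(-49) + A(-5, -3) = ((2*(-2))/(-14) + 20/(-11))*(-49) + (1/2)*(5 - 5 - 14*(-3))/(-3) = (-4*(-1/14) + 20*(-1/11))*(-49) + (1/2)*(-1/3)*(5 - 5 + 42) = (2/7 - 20/11)*(-49) + (1/2)*(-1/3)*42 = -118/77*(-49) - 7 = 826/11 - 7 = 749/11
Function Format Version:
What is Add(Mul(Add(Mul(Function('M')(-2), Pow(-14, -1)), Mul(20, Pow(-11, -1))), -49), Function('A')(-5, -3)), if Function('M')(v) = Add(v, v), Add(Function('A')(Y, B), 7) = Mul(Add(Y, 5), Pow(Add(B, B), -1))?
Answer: Rational(749, 11) ≈ 68.091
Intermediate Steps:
Function('A')(Y, B) = Add(-7, Mul(Rational(1, 2), Pow(B, -1), Add(5, Y))) (Function('A')(Y, B) = Add(-7, Mul(Add(Y, 5), Pow(Add(B, B), -1))) = Add(-7, Mul(Add(5, Y), Pow(Mul(2, B), -1))) = Add(-7, Mul(Add(5, Y), Mul(Rational(1, 2), Pow(B, -1)))) = Add(-7, Mul(Rational(1, 2), Pow(B, -1), Add(5, Y))))
Function('M')(v) = Mul(2, v)
Add(Mul(Add(Mul(Function('M')(-2), Pow(-14, -1)), Mul(20, Pow(-11, -1))), -49), Function('A')(-5, -3)) = Add(Mul(Add(Mul(Mul(2, -2), Pow(-14, -1)), Mul(20, Pow(-11, -1))), -49), Mul(Rational(1, 2), Pow(-3, -1), Add(5, -5, Mul(-14, -3)))) = Add(Mul(Add(Mul(-4, Rational(-1, 14)), Mul(20, Rational(-1, 11))), -49), Mul(Rational(1, 2), Rational(-1, 3), Add(5, -5, 42))) = Add(Mul(Add(Rational(2, 7), Rational(-20, 11)), -49), Mul(Rational(1, 2), Rational(-1, 3), 42)) = Add(Mul(Rational(-118, 77), -49), -7) = Add(Rational(826, 11), -7) = Rational(749, 11)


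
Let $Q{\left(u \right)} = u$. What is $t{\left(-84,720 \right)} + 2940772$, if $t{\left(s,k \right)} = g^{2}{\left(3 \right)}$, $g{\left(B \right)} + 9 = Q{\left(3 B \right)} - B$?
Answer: $2940781$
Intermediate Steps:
$g{\left(B \right)} = -9 + 2 B$ ($g{\left(B \right)} = -9 + \left(3 B - B\right) = -9 + 2 B$)
$t{\left(s,k \right)} = 9$ ($t{\left(s,k \right)} = \left(-9 + 2 \cdot 3\right)^{2} = \left(-9 + 6\right)^{2} = \left(-3\right)^{2} = 9$)
$t{\left(-84,720 \right)} + 2940772 = 9 + 2940772 = 2940781$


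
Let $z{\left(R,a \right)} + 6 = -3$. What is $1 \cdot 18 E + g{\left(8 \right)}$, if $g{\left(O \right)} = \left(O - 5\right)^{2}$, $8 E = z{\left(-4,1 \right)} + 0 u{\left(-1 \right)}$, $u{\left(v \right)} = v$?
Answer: $- \frac{45}{4} \approx -11.25$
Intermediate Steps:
$z{\left(R,a \right)} = -9$ ($z{\left(R,a \right)} = -6 - 3 = -9$)
$E = - \frac{9}{8}$ ($E = \frac{-9 + 0 \left(-1\right)}{8} = \frac{-9 + 0}{8} = \frac{1}{8} \left(-9\right) = - \frac{9}{8} \approx -1.125$)
$g{\left(O \right)} = \left(-5 + O\right)^{2}$
$1 \cdot 18 E + g{\left(8 \right)} = 1 \cdot 18 \left(- \frac{9}{8}\right) + \left(-5 + 8\right)^{2} = 18 \left(- \frac{9}{8}\right) + 3^{2} = - \frac{81}{4} + 9 = - \frac{45}{4}$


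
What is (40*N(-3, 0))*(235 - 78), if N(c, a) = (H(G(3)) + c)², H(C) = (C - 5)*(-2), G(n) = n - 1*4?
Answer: 508680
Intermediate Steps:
G(n) = -4 + n (G(n) = n - 4 = -4 + n)
H(C) = 10 - 2*C (H(C) = (-5 + C)*(-2) = 10 - 2*C)
N(c, a) = (12 + c)² (N(c, a) = ((10 - 2*(-4 + 3)) + c)² = ((10 - 2*(-1)) + c)² = ((10 + 2) + c)² = (12 + c)²)
(40*N(-3, 0))*(235 - 78) = (40*(12 - 3)²)*(235 - 78) = (40*9²)*157 = (40*81)*157 = 3240*157 = 508680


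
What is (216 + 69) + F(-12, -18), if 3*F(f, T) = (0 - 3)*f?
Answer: 297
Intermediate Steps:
F(f, T) = -f (F(f, T) = ((0 - 3)*f)/3 = (-3*f)/3 = -f)
(216 + 69) + F(-12, -18) = (216 + 69) - 1*(-12) = 285 + 12 = 297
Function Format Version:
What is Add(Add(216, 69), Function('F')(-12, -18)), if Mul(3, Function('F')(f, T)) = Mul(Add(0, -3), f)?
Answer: 297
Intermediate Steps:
Function('F')(f, T) = Mul(-1, f) (Function('F')(f, T) = Mul(Rational(1, 3), Mul(Add(0, -3), f)) = Mul(Rational(1, 3), Mul(-3, f)) = Mul(-1, f))
Add(Add(216, 69), Function('F')(-12, -18)) = Add(Add(216, 69), Mul(-1, -12)) = Add(285, 12) = 297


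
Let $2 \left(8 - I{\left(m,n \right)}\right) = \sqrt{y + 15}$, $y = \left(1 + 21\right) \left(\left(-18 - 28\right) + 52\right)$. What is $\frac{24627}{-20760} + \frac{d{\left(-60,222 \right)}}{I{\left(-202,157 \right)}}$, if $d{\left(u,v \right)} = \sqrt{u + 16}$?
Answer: $- \frac{8209}{6920} + \frac{28 i \sqrt{33}}{109} + \frac{64 i \sqrt{11}}{109} \approx -1.1863 + 3.423 i$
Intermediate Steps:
$d{\left(u,v \right)} = \sqrt{16 + u}$
$y = 132$ ($y = 22 \left(\left(-18 - 28\right) + 52\right) = 22 \left(-46 + 52\right) = 22 \cdot 6 = 132$)
$I{\left(m,n \right)} = 8 - \frac{7 \sqrt{3}}{2}$ ($I{\left(m,n \right)} = 8 - \frac{\sqrt{132 + 15}}{2} = 8 - \frac{\sqrt{147}}{2} = 8 - \frac{7 \sqrt{3}}{2}$)
$\frac{24627}{-20760} + \frac{d{\left(-60,222 \right)}}{I{\left(-202,157 \right)}} = \frac{24627}{-20760} + \frac{\sqrt{16 - 60}}{8 - \frac{7 \sqrt{3}}{2}} = 24627 \left(- \frac{1}{20760}\right) + \frac{\sqrt{-44}}{8 - \frac{7 \sqrt{3}}{2}} = - \frac{8209}{6920} + \frac{2 i \sqrt{11}}{8 - \frac{7 \sqrt{3}}{2}}$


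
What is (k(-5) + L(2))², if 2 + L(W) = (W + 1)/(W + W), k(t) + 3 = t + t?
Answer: 3249/16 ≈ 203.06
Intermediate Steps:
k(t) = -3 + 2*t (k(t) = -3 + (t + t) = -3 + 2*t)
L(W) = -2 + (1 + W)/(2*W) (L(W) = -2 + (W + 1)/(W + W) = -2 + (1 + W)/((2*W)) = -2 + (1 + W)*(1/(2*W)) = -2 + (1 + W)/(2*W))
(k(-5) + L(2))² = ((-3 + 2*(-5)) + (½)*(1 - 3*2)/2)² = ((-3 - 10) + (½)*(½)*(1 - 6))² = (-13 + (½)*(½)*(-5))² = (-13 - 5/4)² = (-57/4)² = 3249/16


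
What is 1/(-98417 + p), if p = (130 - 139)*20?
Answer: -1/98597 ≈ -1.0142e-5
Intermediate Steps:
p = -180 (p = -9*20 = -180)
1/(-98417 + p) = 1/(-98417 - 180) = 1/(-98597) = -1/98597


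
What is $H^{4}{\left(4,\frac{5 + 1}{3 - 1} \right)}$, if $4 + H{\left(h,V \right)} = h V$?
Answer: $4096$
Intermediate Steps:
$H{\left(h,V \right)} = -4 + V h$ ($H{\left(h,V \right)} = -4 + h V = -4 + V h$)
$H^{4}{\left(4,\frac{5 + 1}{3 - 1} \right)} = \left(-4 + \frac{5 + 1}{3 - 1} \cdot 4\right)^{4} = \left(-4 + \frac{6}{2} \cdot 4\right)^{4} = \left(-4 + 6 \cdot \frac{1}{2} \cdot 4\right)^{4} = \left(-4 + 3 \cdot 4\right)^{4} = \left(-4 + 12\right)^{4} = 8^{4} = 4096$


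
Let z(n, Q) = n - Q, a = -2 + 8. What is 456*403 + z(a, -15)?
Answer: 183789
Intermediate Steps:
a = 6
456*403 + z(a, -15) = 456*403 + (6 - 1*(-15)) = 183768 + (6 + 15) = 183768 + 21 = 183789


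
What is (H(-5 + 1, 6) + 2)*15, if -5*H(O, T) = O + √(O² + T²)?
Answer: 42 - 6*√13 ≈ 20.367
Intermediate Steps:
H(O, T) = -O/5 - √(O² + T²)/5 (H(O, T) = -(O + √(O² + T²))/5 = -O/5 - √(O² + T²)/5)
(H(-5 + 1, 6) + 2)*15 = ((-(-5 + 1)/5 - √((-5 + 1)² + 6²)/5) + 2)*15 = ((-⅕*(-4) - √((-4)² + 36)/5) + 2)*15 = ((⅘ - √(16 + 36)/5) + 2)*15 = ((⅘ - 2*√13/5) + 2)*15 = (14/5 - 2*√13/5)*15 = 42 - 6*√13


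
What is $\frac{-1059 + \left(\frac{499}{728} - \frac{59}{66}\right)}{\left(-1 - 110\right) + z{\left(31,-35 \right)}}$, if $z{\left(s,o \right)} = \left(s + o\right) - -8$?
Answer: $\frac{25446425}{2570568} \approx 9.8991$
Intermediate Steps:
$z{\left(s,o \right)} = 8 + o + s$ ($z{\left(s,o \right)} = \left(o + s\right) + 8 = 8 + o + s$)
$\frac{-1059 + \left(\frac{499}{728} - \frac{59}{66}\right)}{\left(-1 - 110\right) + z{\left(31,-35 \right)}} = \frac{-1059 + \left(\frac{499}{728} - \frac{59}{66}\right)}{\left(-1 - 110\right) + \left(8 - 35 + 31\right)} = \frac{-1059 + \left(499 \cdot \frac{1}{728} - \frac{59}{66}\right)}{-111 + 4} = \frac{-1059 + \left(\frac{499}{728} - \frac{59}{66}\right)}{-107} = \left(-1059 - \frac{5009}{24024}\right) \left(- \frac{1}{107}\right) = \left(- \frac{25446425}{24024}\right) \left(- \frac{1}{107}\right) = \frac{25446425}{2570568}$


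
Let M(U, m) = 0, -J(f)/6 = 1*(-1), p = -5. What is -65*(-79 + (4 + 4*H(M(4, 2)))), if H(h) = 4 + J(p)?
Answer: 2275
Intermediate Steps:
J(f) = 6 (J(f) = -6*(-1) = 6)
H(h) = 10 (H(h) = 4 + 6 = 10)
-65*(-79 + (4 + 4*H(M(4, 2)))) = -65*(-79 + (4 + 4*10)) = -65*(-79 + (4 + 40)) = -65*(-79 + 44) = -65*(-35) = 2275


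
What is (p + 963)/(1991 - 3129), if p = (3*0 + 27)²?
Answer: -846/569 ≈ -1.4868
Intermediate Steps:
p = 729 (p = (0 + 27)² = 27² = 729)
(p + 963)/(1991 - 3129) = (729 + 963)/(1991 - 3129) = 1692/(-1138) = 1692*(-1/1138) = -846/569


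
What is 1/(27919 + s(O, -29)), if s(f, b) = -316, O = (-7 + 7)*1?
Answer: 1/27603 ≈ 3.6228e-5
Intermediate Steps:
O = 0 (O = 0*1 = 0)
1/(27919 + s(O, -29)) = 1/(27919 - 316) = 1/27603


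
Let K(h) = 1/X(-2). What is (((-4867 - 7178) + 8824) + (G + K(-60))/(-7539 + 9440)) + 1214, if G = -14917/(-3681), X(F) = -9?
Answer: -1560458951/777509 ≈ -2007.0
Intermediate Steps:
G = 14917/3681 (G = -14917*(-1/3681) = 14917/3681 ≈ 4.0524)
K(h) = -⅑ (K(h) = 1/(-9) = -⅑)
(((-4867 - 7178) + 8824) + (G + K(-60))/(-7539 + 9440)) + 1214 = (((-4867 - 7178) + 8824) + (14917/3681 - ⅑)/(-7539 + 9440)) + 1214 = ((-12045 + 8824) + (1612/409)/1901) + 1214 = (-3221 + (1612/409)*(1/1901)) + 1214 = (-3221 + 1612/777509) + 1214 = -2504354877/777509 + 1214 = -1560458951/777509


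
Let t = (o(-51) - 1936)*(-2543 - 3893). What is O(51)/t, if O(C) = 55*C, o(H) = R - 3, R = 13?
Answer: 935/4131912 ≈ 0.00022629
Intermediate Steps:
o(H) = 10 (o(H) = 13 - 3 = 10)
t = 12395736 (t = (10 - 1936)*(-2543 - 3893) = -1926*(-6436) = 12395736)
O(51)/t = (55*51)/12395736 = 2805*(1/12395736) = 935/4131912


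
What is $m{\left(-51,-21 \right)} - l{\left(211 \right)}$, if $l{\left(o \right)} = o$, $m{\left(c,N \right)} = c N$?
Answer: $860$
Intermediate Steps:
$m{\left(c,N \right)} = N c$
$m{\left(-51,-21 \right)} - l{\left(211 \right)} = \left(-21\right) \left(-51\right) - 211 = 1071 - 211 = 860$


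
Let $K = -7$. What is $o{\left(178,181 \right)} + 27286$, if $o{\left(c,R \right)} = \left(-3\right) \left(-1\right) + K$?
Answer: $27282$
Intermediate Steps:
$o{\left(c,R \right)} = -4$ ($o{\left(c,R \right)} = \left(-3\right) \left(-1\right) - 7 = 3 - 7 = -4$)
$o{\left(178,181 \right)} + 27286 = -4 + 27286 = 27282$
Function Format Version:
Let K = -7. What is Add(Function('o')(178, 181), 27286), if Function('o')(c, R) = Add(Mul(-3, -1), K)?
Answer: 27282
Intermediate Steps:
Function('o')(c, R) = -4 (Function('o')(c, R) = Add(Mul(-3, -1), -7) = Add(3, -7) = -4)
Add(Function('o')(178, 181), 27286) = Add(-4, 27286) = 27282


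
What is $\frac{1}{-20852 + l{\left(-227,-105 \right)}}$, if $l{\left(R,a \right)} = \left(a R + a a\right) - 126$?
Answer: $\frac{1}{13882} \approx 7.2036 \cdot 10^{-5}$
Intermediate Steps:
$l{\left(R,a \right)} = -126 + a^{2} + R a$ ($l{\left(R,a \right)} = \left(R a + a^{2}\right) - 126 = \left(a^{2} + R a\right) - 126 = -126 + a^{2} + R a$)
$\frac{1}{-20852 + l{\left(-227,-105 \right)}} = \frac{1}{-20852 - \left(-23709 - 11025\right)} = \frac{1}{-20852 + \left(-126 + 11025 + 23835\right)} = \frac{1}{-20852 + 34734} = \frac{1}{13882}$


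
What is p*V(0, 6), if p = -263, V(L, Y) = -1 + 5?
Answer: -1052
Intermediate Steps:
V(L, Y) = 4
p*V(0, 6) = -263*4 = -1052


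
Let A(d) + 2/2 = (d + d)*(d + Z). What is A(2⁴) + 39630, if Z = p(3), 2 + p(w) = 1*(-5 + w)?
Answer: 40013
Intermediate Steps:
p(w) = -7 + w (p(w) = -2 + 1*(-5 + w) = -2 + (-5 + w) = -7 + w)
Z = -4 (Z = -7 + 3 = -4)
A(d) = -1 + 2*d*(-4 + d) (A(d) = -1 + (d + d)*(d - 4) = -1 + (2*d)*(-4 + d) = -1 + 2*d*(-4 + d))
A(2⁴) + 39630 = (-1 - 8*2⁴ + 2*(2⁴)²) + 39630 = (-1 - 8*16 + 2*16²) + 39630 = (-1 - 128 + 2*256) + 39630 = (-1 - 128 + 512) + 39630 = 383 + 39630 = 40013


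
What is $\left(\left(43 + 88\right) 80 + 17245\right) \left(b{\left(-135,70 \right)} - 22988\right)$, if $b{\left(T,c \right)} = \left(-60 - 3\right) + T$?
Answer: $-642831850$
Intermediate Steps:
$b{\left(T,c \right)} = -63 + T$
$\left(\left(43 + 88\right) 80 + 17245\right) \left(b{\left(-135,70 \right)} - 22988\right) = \left(\left(43 + 88\right) 80 + 17245\right) \left(\left(-63 - 135\right) - 22988\right) = \left(131 \cdot 80 + 17245\right) \left(-198 - 22988\right) = \left(10480 + 17245\right) \left(-23186\right) = 27725 \left(-23186\right) = -642831850$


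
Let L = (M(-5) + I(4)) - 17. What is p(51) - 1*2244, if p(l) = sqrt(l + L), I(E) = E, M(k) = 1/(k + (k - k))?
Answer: -2244 + 3*sqrt(105)/5 ≈ -2237.9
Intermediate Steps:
M(k) = 1/k (M(k) = 1/(k + 0) = 1/k)
L = -66/5 (L = (1/(-5) + 4) - 17 = (-1/5 + 4) - 17 = 19/5 - 17 = -66/5 ≈ -13.200)
p(l) = sqrt(-66/5 + l) (p(l) = sqrt(l - 66/5) = sqrt(-66/5 + l))
p(51) - 1*2244 = sqrt(-330 + 25*51)/5 - 1*2244 = sqrt(-330 + 1275)/5 - 2244 = sqrt(945)/5 - 2244 = (3*sqrt(105))/5 - 2244 = 3*sqrt(105)/5 - 2244 = -2244 + 3*sqrt(105)/5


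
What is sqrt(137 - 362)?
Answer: 15*I ≈ 15.0*I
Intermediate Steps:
sqrt(137 - 362) = sqrt(-225) = 15*I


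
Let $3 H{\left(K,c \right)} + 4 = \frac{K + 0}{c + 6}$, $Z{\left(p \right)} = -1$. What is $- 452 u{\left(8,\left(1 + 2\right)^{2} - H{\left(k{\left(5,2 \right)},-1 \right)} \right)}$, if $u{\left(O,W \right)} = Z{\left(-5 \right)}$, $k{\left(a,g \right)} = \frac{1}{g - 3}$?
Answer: $452$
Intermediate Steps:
$k{\left(a,g \right)} = \frac{1}{-3 + g}$
$H{\left(K,c \right)} = - \frac{4}{3} + \frac{K}{3 \left(6 + c\right)}$ ($H{\left(K,c \right)} = - \frac{4}{3} + \frac{\left(K + 0\right) \frac{1}{c + 6}}{3} = - \frac{4}{3} + \frac{K \frac{1}{6 + c}}{3} = - \frac{4}{3} + \frac{K}{3 \left(6 + c\right)}$)
$u{\left(O,W \right)} = -1$
$- 452 u{\left(8,\left(1 + 2\right)^{2} - H{\left(k{\left(5,2 \right)},-1 \right)} \right)} = \left(-452\right) \left(-1\right) = 452$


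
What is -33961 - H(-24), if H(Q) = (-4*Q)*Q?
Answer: -31657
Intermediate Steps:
H(Q) = -4*Q²
-33961 - H(-24) = -33961 - (-4)*(-24)² = -33961 - (-4)*576 = -33961 - 1*(-2304) = -33961 + 2304 = -31657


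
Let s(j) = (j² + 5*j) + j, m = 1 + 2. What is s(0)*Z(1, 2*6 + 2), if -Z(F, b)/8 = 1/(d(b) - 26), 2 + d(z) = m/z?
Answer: 0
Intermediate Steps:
m = 3
d(z) = -2 + 3/z
Z(F, b) = -8/(-28 + 3/b) (Z(F, b) = -8/((-2 + 3/b) - 26) = -8/(-28 + 3/b))
s(j) = j² + 6*j
s(0)*Z(1, 2*6 + 2) = (0*(6 + 0))*(8*(2*6 + 2)/(-3 + 28*(2*6 + 2))) = (0*6)*(8*(12 + 2)/(-3 + 28*(12 + 2))) = 0*(8*14/(-3 + 28*14)) = 0*(8*14/(-3 + 392)) = 0*(8*14/389) = 0*(8*14*(1/389)) = 0*(112/389) = 0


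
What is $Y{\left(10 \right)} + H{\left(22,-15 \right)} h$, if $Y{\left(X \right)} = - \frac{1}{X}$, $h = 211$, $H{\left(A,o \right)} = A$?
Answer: $\frac{46419}{10} \approx 4641.9$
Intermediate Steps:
$Y{\left(10 \right)} + H{\left(22,-15 \right)} h = - \frac{1}{10} + 22 \cdot 211 = \left(-1\right) \frac{1}{10} + 4642 = - \frac{1}{10} + 4642 = \frac{46419}{10}$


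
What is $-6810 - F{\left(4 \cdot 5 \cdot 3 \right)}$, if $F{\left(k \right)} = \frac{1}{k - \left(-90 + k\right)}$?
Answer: $- \frac{612901}{90} \approx -6810.0$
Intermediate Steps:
$F{\left(k \right)} = \frac{1}{90}$
$-6810 - F{\left(4 \cdot 5 \cdot 3 \right)} = -6810 - \frac{1}{90} = - \frac{612901}{90}$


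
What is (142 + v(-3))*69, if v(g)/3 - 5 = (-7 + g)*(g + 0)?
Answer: 17043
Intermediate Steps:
v(g) = 15 + 3*g*(-7 + g) (v(g) = 15 + 3*((-7 + g)*(g + 0)) = 15 + 3*((-7 + g)*g) = 15 + 3*(g*(-7 + g)) = 15 + 3*g*(-7 + g))
(142 + v(-3))*69 = (142 + (15 - 21*(-3) + 3*(-3)**2))*69 = (142 + (15 + 63 + 3*9))*69 = (142 + (15 + 63 + 27))*69 = (142 + 105)*69 = 247*69 = 17043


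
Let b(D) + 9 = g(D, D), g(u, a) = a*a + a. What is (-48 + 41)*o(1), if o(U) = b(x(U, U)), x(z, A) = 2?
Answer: 21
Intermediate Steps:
g(u, a) = a + a² (g(u, a) = a² + a = a + a²)
b(D) = -9 + D*(1 + D)
o(U) = -3 (o(U) = -9 + 2*(1 + 2) = -9 + 2*3 = -9 + 6 = -3)
(-48 + 41)*o(1) = (-48 + 41)*(-3) = -7*(-3) = 21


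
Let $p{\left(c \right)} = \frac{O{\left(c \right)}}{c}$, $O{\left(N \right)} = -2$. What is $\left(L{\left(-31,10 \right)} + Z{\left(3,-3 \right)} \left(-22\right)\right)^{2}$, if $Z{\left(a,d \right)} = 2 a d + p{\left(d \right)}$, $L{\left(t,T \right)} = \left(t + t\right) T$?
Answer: $\frac{512656}{9} \approx 56962.0$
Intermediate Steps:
$L{\left(t,T \right)} = 2 T t$ ($L{\left(t,T \right)} = 2 t T = 2 T t$)
$p{\left(c \right)} = - \frac{2}{c}$
$Z{\left(a,d \right)} = - \frac{2}{d} + 2 a d$ ($Z{\left(a,d \right)} = 2 a d - \frac{2}{d} = - \frac{2}{d} + 2 a d$)
$\left(L{\left(-31,10 \right)} + Z{\left(3,-3 \right)} \left(-22\right)\right)^{2} = \left(2 \cdot 10 \left(-31\right) + \left(- \frac{2}{-3} + 2 \cdot 3 \left(-3\right)\right) \left(-22\right)\right)^{2} = \left(-620 + \left(\left(-2\right) \left(- \frac{1}{3}\right) - 18\right) \left(-22\right)\right)^{2} = \left(-620 + \left(\frac{2}{3} - 18\right) \left(-22\right)\right)^{2} = \left(-620 - - \frac{1144}{3}\right)^{2} = \left(-620 + \frac{1144}{3}\right)^{2} = \left(- \frac{716}{3}\right)^{2} = \frac{512656}{9}$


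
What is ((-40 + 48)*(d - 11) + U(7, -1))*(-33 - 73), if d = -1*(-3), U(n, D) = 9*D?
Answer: 7738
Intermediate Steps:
d = 3
((-40 + 48)*(d - 11) + U(7, -1))*(-33 - 73) = ((-40 + 48)*(3 - 11) + 9*(-1))*(-33 - 73) = (8*(-8) - 9)*(-106) = (-64 - 9)*(-106) = -73*(-106) = 7738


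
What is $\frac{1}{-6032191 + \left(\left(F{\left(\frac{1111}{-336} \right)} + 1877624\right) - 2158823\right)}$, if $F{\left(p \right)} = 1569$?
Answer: $- \frac{1}{6311821} \approx -1.5843 \cdot 10^{-7}$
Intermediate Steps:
$\frac{1}{-6032191 + \left(\left(F{\left(\frac{1111}{-336} \right)} + 1877624\right) - 2158823\right)} = \frac{1}{-6032191 + \left(\left(1569 + 1877624\right) - 2158823\right)} = \frac{1}{-6032191 + \left(1879193 - 2158823\right)} = \frac{1}{-6032191 - 279630} = \frac{1}{-6311821} = - \frac{1}{6311821}$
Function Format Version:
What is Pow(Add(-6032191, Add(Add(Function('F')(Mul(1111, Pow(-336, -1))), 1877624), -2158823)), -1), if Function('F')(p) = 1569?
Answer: Rational(-1, 6311821) ≈ -1.5843e-7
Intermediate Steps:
Pow(Add(-6032191, Add(Add(Function('F')(Mul(1111, Pow(-336, -1))), 1877624), -2158823)), -1) = Pow(Add(-6032191, Add(Add(1569, 1877624), -2158823)), -1) = Pow(Add(-6032191, Add(1879193, -2158823)), -1) = Pow(Add(-6032191, -279630), -1) = Pow(-6311821, -1) = Rational(-1, 6311821)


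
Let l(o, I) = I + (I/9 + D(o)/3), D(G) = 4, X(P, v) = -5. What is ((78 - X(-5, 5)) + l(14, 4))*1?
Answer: 799/9 ≈ 88.778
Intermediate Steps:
l(o, I) = 4/3 + 10*I/9 (l(o, I) = I + (I/9 + 4/3) = I + (4/3 + I/9) = 4/3 + 10*I/9)
((78 - X(-5, 5)) + l(14, 4))*1 = ((78 - 1*(-5)) + (4/3 + (10/9)*4))*1 = ((78 + 5) + (4/3 + 40/9))*1 = (83 + 52/9)*1 = (799/9)*1 = 799/9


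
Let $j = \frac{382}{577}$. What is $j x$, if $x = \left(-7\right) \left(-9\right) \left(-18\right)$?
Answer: $- \frac{433188}{577} \approx -750.76$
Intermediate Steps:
$x = -1134$ ($x = 63 \left(-18\right) = -1134$)
$j = \frac{382}{577}$ ($j = 382 \cdot \frac{1}{577} = \frac{382}{577} \approx 0.66204$)
$j x = \frac{382}{577} \left(-1134\right) = - \frac{433188}{577}$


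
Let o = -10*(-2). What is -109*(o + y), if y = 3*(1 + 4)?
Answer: -3815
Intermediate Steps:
o = 20
y = 15 (y = 3*5 = 15)
-109*(o + y) = -109*(20 + 15) = -109*35 = -3815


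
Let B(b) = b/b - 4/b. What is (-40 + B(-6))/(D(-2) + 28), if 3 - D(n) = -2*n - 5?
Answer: -115/96 ≈ -1.1979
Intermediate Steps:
B(b) = 1 - 4/b
D(n) = 8 + 2*n (D(n) = 3 - (-2*n - 5) = 3 - (-5 - 2*n) = 3 + (5 + 2*n) = 8 + 2*n)
(-40 + B(-6))/(D(-2) + 28) = (-40 + (-4 - 6)/(-6))/((8 + 2*(-2)) + 28) = (-40 - 1/6*(-10))/((8 - 4) + 28) = (-40 + 5/3)/(4 + 28) = -115/3/32 = -115/3*1/32 = -115/96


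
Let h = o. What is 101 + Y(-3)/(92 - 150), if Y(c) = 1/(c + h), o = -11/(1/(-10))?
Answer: 626805/6206 ≈ 101.00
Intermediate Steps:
o = 110 (o = -11/(1*(-1/10)) = -11/(-1/10) = -11*(-10) = 110)
h = 110
Y(c) = 1/(110 + c) (Y(c) = 1/(c + 110) = 1/(110 + c))
101 + Y(-3)/(92 - 150) = 101 + 1/((92 - 150)*(110 - 3)) = 101 + 1/(-58*107) = 101 - 1/58*1/107 = 101 - 1/6206 = 626805/6206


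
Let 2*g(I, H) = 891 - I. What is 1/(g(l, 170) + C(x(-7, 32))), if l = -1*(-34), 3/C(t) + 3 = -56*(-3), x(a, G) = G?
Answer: 110/47137 ≈ 0.0023336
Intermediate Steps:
C(t) = 1/55 (C(t) = 3/(-3 - 56*(-3)) = 3/(-3 + 168) = 3/165 = 3*(1/165) = 1/55)
l = 34
g(I, H) = 891/2 - I/2 (g(I, H) = (891 - I)/2 = 891/2 - I/2)
1/(g(l, 170) + C(x(-7, 32))) = 1/((891/2 - 1/2*34) + 1/55) = 1/((891/2 - 17) + 1/55) = 1/(857/2 + 1/55) = 1/(47137/110) = 110/47137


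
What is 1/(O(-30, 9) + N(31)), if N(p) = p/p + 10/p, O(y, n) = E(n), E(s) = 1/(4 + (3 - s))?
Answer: 62/51 ≈ 1.2157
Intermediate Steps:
E(s) = 1/(7 - s)
O(y, n) = -1/(-7 + n)
N(p) = 1 + 10/p
1/(O(-30, 9) + N(31)) = 1/(-1/(-7 + 9) + (10 + 31)/31) = 1/(-1/2 + (1/31)*41) = 1/(-1*1/2 + 41/31) = 1/(-1/2 + 41/31) = 1/(51/62) = 62/51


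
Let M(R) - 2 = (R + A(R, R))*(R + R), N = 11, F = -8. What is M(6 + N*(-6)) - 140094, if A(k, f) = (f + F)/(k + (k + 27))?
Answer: -4122372/31 ≈ -1.3298e+5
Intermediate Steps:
A(k, f) = (-8 + f)/(27 + 2*k) (A(k, f) = (f - 8)/(k + (k + 27)) = (-8 + f)/(k + (27 + k)) = (-8 + f)/(27 + 2*k))
M(R) = 2 + 2*R*(R + (-8 + R)/(27 + 2*R)) (M(R) = 2 + (R + (-8 + R)/(27 + 2*R))*(R + R) = 2 + (R + (-8 + R)/(27 + 2*R))*(2*R) = 2 + 2*R*(R + (-8 + R)/(27 + 2*R)))
M(6 + N*(-6)) - 140094 = 2*(27 - 6*(6 + 11*(-6)) + 2*(6 + 11*(-6))³ + 28*(6 + 11*(-6))²)/(27 + 2*(6 + 11*(-6))) - 140094 = 2*(27 - 6*(6 - 66) + 2*(6 - 66)³ + 28*(6 - 66)²)/(27 + 2*(6 - 66)) - 140094 = 2*(27 - 6*(-60) + 2*(-60)³ + 28*(-60)²)/(27 + 2*(-60)) - 140094 = 2*(27 + 360 + 2*(-216000) + 28*3600)/(27 - 120) - 140094 = 2*(27 + 360 - 432000 + 100800)/(-93) - 140094 = 2*(-1/93)*(-330813) - 140094 = 220542/31 - 140094 = -4122372/31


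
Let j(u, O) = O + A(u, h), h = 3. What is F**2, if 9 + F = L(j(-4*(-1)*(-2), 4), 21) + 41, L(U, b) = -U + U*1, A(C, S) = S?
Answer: 1024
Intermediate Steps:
j(u, O) = 3 + O (j(u, O) = O + 3 = 3 + O)
L(U, b) = 0 (L(U, b) = -U + U = 0)
F = 32 (F = -9 + (0 + 41) = -9 + 41 = 32)
F**2 = 32**2 = 1024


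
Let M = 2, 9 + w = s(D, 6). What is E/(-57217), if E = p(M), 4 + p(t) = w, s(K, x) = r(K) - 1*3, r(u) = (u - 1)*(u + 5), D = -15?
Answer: -144/57217 ≈ -0.0025167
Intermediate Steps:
r(u) = (-1 + u)*(5 + u)
s(K, x) = -8 + K**2 + 4*K (s(K, x) = (-5 + K**2 + 4*K) - 1*3 = (-5 + K**2 + 4*K) - 3 = -8 + K**2 + 4*K)
w = 148 (w = -9 + (-8 + (-15)**2 + 4*(-15)) = -9 + (-8 + 225 - 60) = -9 + 157 = 148)
p(t) = 144 (p(t) = -4 + 148 = 144)
E = 144
E/(-57217) = 144/(-57217) = 144*(-1/57217) = -144/57217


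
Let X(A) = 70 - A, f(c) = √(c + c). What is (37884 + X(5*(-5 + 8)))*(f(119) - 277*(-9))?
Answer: 94581927 + 37939*√238 ≈ 9.5167e+7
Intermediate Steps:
f(c) = √2*√c (f(c) = √(2*c) = √2*√c)
(37884 + X(5*(-5 + 8)))*(f(119) - 277*(-9)) = (37884 + (70 - 5*(-5 + 8)))*(√2*√119 - 277*(-9)) = (37884 + (70 - 5*3))*(√238 + 2493) = (37884 + (70 - 1*15))*(2493 + √238) = (37884 + (70 - 15))*(2493 + √238) = (37884 + 55)*(2493 + √238) = 37939*(2493 + √238) = 94581927 + 37939*√238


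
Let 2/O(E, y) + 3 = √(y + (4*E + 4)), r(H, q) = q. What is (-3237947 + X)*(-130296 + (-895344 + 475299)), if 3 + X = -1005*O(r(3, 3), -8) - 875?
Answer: 1779139633095 - 2212370820*√2 ≈ 1.7760e+12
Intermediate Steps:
O(E, y) = 2/(-3 + √(4 + y + 4*E)) (O(E, y) = 2/(-3 + √(y + (4*E + 4))) = 2/(-3 + √(y + (4 + 4*E))) = 2/(-3 + √(4 + y + 4*E)))
X = -878 - 2010/(-3 + 2*√2) (X = -3 + (-2010/(-3 + √(4 - 8 + 4*3)) - 875) = -3 + (-2010/(-3 + √(4 - 8 + 12)) - 875) = -3 + (-2010/(-3 + √8) - 875) = -3 + (-2010/(-3 + 2*√2) - 875) = -3 + (-875 - 2010/(-3 + 2*√2)) = -878 - 2010/(-3 + 2*√2) ≈ 10837.)
(-3237947 + X)*(-130296 + (-895344 + 475299)) = (-3237947 + (5152 + 4020*√2))*(-130296 + (-895344 + 475299)) = (-3232795 + 4020*√2)*(-130296 - 420045) = (-3232795 + 4020*√2)*(-550341) = 1779139633095 - 2212370820*√2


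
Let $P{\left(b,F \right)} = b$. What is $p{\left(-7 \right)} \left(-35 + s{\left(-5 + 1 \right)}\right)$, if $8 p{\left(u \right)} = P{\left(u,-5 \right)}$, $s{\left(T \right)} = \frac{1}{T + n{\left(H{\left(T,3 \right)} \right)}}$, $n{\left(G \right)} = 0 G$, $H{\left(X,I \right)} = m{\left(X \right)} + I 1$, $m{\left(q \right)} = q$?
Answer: $\frac{987}{32} \approx 30.844$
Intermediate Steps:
$H{\left(X,I \right)} = I + X$ ($H{\left(X,I \right)} = X + I 1 = X + I = I + X$)
$n{\left(G \right)} = 0$
$s{\left(T \right)} = \frac{1}{T}$ ($s{\left(T \right)} = \frac{1}{T + 0} = \frac{1}{T}$)
$p{\left(u \right)} = \frac{u}{8}$
$p{\left(-7 \right)} \left(-35 + s{\left(-5 + 1 \right)}\right) = \frac{1}{8} \left(-7\right) \left(-35 + \frac{1}{-5 + 1}\right) = - \frac{7 \left(-35 + \frac{1}{-4}\right)}{8} = - \frac{7 \left(-35 - \frac{1}{4}\right)}{8} = \left(- \frac{7}{8}\right) \left(- \frac{141}{4}\right) = \frac{987}{32}$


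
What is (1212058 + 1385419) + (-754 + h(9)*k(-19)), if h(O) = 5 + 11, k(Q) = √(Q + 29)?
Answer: 2596723 + 16*√10 ≈ 2.5968e+6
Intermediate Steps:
k(Q) = √(29 + Q)
h(O) = 16
(1212058 + 1385419) + (-754 + h(9)*k(-19)) = (1212058 + 1385419) + (-754 + 16*√(29 - 19)) = 2597477 + (-754 + 16*√10) = 2596723 + 16*√10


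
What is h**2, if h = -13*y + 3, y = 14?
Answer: 32041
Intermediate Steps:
h = -179 (h = -13*14 + 3 = -182 + 3 = -179)
h**2 = (-179)**2 = 32041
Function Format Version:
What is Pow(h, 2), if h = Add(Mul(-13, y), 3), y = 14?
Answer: 32041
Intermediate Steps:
h = -179 (h = Add(Mul(-13, 14), 3) = Add(-182, 3) = -179)
Pow(h, 2) = Pow(-179, 2) = 32041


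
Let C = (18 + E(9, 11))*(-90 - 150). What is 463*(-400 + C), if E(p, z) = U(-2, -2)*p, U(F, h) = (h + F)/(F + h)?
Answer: -3185440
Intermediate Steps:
U(F, h) = 1 (U(F, h) = (F + h)/(F + h) = 1)
E(p, z) = p (E(p, z) = 1*p = p)
C = -6480 (C = (18 + 9)*(-90 - 150) = 27*(-240) = -6480)
463*(-400 + C) = 463*(-400 - 6480) = 463*(-6880) = -3185440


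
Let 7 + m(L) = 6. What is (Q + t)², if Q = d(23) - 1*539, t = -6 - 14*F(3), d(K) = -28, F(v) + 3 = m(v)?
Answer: 267289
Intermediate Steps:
m(L) = -1 (m(L) = -7 + 6 = -1)
F(v) = -4 (F(v) = -3 - 1 = -4)
t = 50 (t = -6 - 14*(-4) = -6 + 56 = 50)
Q = -567 (Q = -28 - 1*539 = -28 - 539 = -567)
(Q + t)² = (-567 + 50)² = (-517)² = 267289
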